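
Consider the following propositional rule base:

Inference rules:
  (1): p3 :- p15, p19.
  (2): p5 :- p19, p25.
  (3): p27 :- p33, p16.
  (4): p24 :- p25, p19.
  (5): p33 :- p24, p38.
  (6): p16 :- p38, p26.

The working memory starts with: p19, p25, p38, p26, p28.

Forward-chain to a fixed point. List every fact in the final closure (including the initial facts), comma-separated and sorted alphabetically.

Round 1 — (2), (4), (6), derive p5, p24, p16.
Round 2 — (5), derive p33.
Round 3 — (3), derive p27.

p16, p19, p24, p25, p26, p27, p28, p33, p38, p5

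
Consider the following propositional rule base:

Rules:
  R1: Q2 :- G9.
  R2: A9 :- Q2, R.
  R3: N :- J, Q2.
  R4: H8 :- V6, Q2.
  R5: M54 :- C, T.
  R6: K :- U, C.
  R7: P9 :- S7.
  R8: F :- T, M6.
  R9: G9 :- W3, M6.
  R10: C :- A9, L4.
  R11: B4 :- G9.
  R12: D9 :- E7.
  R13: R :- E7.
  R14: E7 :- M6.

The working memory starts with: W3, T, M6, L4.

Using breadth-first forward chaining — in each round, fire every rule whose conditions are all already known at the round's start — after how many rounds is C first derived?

[1] R8 [F :- T, M6.]; R9 [G9 :- W3, M6.]; R14 [E7 :- M6.]. ⇒ new: F, G9, E7.
[2] R1 [Q2 :- G9.]; R11 [B4 :- G9.]; R12 [D9 :- E7.]; R13 [R :- E7.]. ⇒ new: Q2, B4, D9, R.
[3] R2 [A9 :- Q2, R.]. ⇒ new: A9.
[4] R10 [C :- A9, L4.]. ⇒ new: C.
C first appears in round 4.

4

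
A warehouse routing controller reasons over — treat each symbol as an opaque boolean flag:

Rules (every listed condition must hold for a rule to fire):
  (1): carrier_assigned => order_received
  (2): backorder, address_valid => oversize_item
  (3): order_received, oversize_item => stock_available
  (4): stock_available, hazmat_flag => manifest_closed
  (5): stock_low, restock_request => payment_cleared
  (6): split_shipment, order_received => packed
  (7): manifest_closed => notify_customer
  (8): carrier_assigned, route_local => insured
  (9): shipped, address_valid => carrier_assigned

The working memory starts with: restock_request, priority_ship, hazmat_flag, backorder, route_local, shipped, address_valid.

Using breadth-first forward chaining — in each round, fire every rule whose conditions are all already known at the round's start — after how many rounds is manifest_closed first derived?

4

Round 1 — (2), (9), derive oversize_item, carrier_assigned.
Round 2 — (1), (8), derive order_received, insured.
Round 3 — (3), derive stock_available.
Round 4 — (4), derive manifest_closed.
manifest_closed first appears in round 4.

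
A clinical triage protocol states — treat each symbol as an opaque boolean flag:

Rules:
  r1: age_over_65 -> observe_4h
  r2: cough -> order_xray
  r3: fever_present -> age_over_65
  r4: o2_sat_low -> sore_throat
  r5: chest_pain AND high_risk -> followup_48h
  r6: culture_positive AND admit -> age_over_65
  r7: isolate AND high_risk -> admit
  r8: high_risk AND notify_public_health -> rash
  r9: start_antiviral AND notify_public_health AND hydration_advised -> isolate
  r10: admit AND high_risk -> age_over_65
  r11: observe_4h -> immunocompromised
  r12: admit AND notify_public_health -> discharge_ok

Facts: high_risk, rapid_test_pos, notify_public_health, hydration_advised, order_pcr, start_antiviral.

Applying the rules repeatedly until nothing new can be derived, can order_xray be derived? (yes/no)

no

[1] r8 [high_risk AND notify_public_health -> rash]; r9 [start_antiviral AND notify_public_health AND hydration_advised -> isolate]. ⇒ new: rash, isolate.
[2] r7 [isolate AND high_risk -> admit]. ⇒ new: admit.
[3] r10 [admit AND high_risk -> age_over_65]; r12 [admit AND notify_public_health -> discharge_ok]. ⇒ new: age_over_65, discharge_ok.
[4] r1 [age_over_65 -> observe_4h]. ⇒ new: observe_4h.
[5] r11 [observe_4h -> immunocompromised]. ⇒ new: immunocompromised.
Fixed point reached. order_xray is concluded only by r2; r2 needs cough (never derived).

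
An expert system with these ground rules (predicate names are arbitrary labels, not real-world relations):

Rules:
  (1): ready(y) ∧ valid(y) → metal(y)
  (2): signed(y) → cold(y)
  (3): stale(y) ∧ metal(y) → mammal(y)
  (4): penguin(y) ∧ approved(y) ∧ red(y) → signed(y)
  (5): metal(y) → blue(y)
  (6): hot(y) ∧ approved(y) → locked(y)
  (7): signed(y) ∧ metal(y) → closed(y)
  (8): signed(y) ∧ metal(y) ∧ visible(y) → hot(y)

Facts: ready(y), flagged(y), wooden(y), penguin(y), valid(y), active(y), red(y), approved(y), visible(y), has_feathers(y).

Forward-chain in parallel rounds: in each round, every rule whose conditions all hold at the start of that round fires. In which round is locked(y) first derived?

3

Round 1 fires (1), (4), giving metal(y), signed(y).
Round 2 fires (2), (5), (7), (8), giving cold(y), blue(y), closed(y), hot(y).
Round 3 fires (6), giving locked(y).
locked(y) first appears in round 3.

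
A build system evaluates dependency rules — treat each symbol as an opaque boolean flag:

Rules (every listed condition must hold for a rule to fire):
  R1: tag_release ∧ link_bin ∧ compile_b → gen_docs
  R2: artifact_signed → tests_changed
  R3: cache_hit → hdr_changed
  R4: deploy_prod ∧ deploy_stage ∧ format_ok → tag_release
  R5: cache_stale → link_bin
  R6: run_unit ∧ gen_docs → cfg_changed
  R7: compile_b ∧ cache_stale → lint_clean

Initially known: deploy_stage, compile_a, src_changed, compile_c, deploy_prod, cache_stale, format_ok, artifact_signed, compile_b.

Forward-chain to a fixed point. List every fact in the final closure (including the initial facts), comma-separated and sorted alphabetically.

Round 1 fires R2, R4, R5, R7, giving tests_changed, tag_release, link_bin, lint_clean.
Round 2 fires R1, giving gen_docs.

artifact_signed, cache_stale, compile_a, compile_b, compile_c, deploy_prod, deploy_stage, format_ok, gen_docs, link_bin, lint_clean, src_changed, tag_release, tests_changed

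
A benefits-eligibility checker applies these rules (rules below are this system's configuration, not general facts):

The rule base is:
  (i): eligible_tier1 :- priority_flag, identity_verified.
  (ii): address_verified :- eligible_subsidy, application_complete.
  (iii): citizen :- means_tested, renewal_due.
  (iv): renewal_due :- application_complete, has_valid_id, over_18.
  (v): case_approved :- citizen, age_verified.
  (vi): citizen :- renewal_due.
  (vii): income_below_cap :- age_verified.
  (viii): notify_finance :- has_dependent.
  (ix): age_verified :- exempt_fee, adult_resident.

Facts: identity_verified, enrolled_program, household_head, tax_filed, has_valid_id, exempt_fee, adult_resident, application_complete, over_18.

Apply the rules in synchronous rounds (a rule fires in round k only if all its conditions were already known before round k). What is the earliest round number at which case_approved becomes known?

3

Round 1 — (iv), (ix), derive renewal_due, age_verified.
Round 2 — (vi), (vii), derive citizen, income_below_cap.
Round 3 — (v), derive case_approved.
case_approved first appears in round 3.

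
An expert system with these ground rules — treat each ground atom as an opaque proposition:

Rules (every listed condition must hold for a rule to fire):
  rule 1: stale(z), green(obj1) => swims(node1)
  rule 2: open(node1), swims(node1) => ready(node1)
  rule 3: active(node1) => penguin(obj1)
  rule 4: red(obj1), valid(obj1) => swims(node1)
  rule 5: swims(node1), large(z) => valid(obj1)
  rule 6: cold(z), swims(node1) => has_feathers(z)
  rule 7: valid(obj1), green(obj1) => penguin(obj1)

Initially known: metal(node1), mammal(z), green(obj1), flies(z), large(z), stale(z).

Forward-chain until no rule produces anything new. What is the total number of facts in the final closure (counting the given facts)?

Round 1 fires rule 1, giving swims(node1).
Round 2 fires rule 5, giving valid(obj1).
Round 3 fires rule 7, giving penguin(obj1).
Closure: {flies(z), green(obj1), large(z), mammal(z), metal(node1), penguin(obj1), stale(z), swims(node1), valid(obj1)} — 9 facts.

9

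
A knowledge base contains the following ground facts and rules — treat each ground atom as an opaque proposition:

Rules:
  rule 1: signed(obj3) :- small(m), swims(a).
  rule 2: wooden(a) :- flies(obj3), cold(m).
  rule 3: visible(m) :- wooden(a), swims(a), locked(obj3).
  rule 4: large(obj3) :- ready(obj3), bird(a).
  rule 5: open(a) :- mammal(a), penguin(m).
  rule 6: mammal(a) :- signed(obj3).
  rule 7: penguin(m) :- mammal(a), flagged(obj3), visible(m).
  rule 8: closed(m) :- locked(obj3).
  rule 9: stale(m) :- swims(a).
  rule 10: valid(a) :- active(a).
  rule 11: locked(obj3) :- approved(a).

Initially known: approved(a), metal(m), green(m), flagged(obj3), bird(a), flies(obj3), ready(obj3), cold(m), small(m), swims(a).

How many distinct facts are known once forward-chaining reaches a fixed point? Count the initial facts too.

Round 1 — rule 1, rule 2, rule 4, rule 9, rule 11, derive signed(obj3), wooden(a), large(obj3), stale(m), locked(obj3).
Round 2 — rule 3, rule 6, rule 8, derive visible(m), mammal(a), closed(m).
Round 3 — rule 7, derive penguin(m).
Round 4 — rule 5, derive open(a).
Closure: {approved(a), bird(a), closed(m), cold(m), flagged(obj3), flies(obj3), green(m), large(obj3), locked(obj3), mammal(a), metal(m), open(a), penguin(m), ready(obj3), signed(obj3), small(m), stale(m), swims(a), visible(m), wooden(a)} — 20 facts.

20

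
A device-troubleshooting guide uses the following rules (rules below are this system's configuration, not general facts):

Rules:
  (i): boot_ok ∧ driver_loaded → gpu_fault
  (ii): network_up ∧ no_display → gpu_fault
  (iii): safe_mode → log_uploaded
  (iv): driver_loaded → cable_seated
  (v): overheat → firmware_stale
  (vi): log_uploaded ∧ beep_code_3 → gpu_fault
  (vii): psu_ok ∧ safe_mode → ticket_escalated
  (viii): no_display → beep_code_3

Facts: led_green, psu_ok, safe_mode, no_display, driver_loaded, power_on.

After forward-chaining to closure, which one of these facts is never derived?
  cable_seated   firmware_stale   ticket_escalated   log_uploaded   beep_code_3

[1] (iii) [safe_mode → log_uploaded]; (iv) [driver_loaded → cable_seated]; (vii) [psu_ok ∧ safe_mode → ticket_escalated]; (viii) [no_display → beep_code_3]. ⇒ new: log_uploaded, cable_seated, ticket_escalated, beep_code_3.
[2] (vi) [log_uploaded ∧ beep_code_3 → gpu_fault]. ⇒ new: gpu_fault.
Derived: cable_seated (round 1), beep_code_3 (round 1), ticket_escalated (round 1), log_uploaded (round 1). firmware_stale never appears in any round.

firmware_stale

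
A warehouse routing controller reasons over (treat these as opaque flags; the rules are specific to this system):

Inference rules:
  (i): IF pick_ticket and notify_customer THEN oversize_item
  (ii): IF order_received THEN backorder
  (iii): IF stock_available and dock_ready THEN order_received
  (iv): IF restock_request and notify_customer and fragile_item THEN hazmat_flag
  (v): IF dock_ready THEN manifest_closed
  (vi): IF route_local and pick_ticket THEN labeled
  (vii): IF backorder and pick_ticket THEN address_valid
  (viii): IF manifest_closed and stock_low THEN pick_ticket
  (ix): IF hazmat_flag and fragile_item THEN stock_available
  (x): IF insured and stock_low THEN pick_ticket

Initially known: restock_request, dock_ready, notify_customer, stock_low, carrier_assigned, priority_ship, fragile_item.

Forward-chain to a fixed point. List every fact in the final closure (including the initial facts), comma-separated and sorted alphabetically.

address_valid, backorder, carrier_assigned, dock_ready, fragile_item, hazmat_flag, manifest_closed, notify_customer, order_received, oversize_item, pick_ticket, priority_ship, restock_request, stock_available, stock_low

Round 1: (iv) [IF restock_request and notify_customer and fragile_item THEN hazmat_flag]; (v) [IF dock_ready THEN manifest_closed]. New: hazmat_flag, manifest_closed.
Round 2: (viii) [IF manifest_closed and stock_low THEN pick_ticket]; (ix) [IF hazmat_flag and fragile_item THEN stock_available]. New: pick_ticket, stock_available.
Round 3: (i) [IF pick_ticket and notify_customer THEN oversize_item]; (iii) [IF stock_available and dock_ready THEN order_received]. New: oversize_item, order_received.
Round 4: (ii) [IF order_received THEN backorder]. New: backorder.
Round 5: (vii) [IF backorder and pick_ticket THEN address_valid]. New: address_valid.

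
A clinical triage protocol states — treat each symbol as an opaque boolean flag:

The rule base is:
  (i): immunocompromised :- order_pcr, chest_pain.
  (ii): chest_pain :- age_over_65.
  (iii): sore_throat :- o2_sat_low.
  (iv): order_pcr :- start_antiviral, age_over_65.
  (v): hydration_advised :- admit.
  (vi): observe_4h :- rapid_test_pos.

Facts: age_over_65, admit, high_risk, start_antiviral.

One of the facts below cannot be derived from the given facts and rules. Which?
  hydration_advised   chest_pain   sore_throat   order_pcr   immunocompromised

sore_throat

Round 1: (ii) [chest_pain :- age_over_65.]; (iv) [order_pcr :- start_antiviral, age_over_65.]; (v) [hydration_advised :- admit.]. Adds chest_pain, order_pcr, hydration_advised.
Round 2: (i) [immunocompromised :- order_pcr, chest_pain.]. Adds immunocompromised.
Derived: hydration_advised (round 1), order_pcr (round 1), chest_pain (round 1), immunocompromised (round 2). sore_throat never appears in any round.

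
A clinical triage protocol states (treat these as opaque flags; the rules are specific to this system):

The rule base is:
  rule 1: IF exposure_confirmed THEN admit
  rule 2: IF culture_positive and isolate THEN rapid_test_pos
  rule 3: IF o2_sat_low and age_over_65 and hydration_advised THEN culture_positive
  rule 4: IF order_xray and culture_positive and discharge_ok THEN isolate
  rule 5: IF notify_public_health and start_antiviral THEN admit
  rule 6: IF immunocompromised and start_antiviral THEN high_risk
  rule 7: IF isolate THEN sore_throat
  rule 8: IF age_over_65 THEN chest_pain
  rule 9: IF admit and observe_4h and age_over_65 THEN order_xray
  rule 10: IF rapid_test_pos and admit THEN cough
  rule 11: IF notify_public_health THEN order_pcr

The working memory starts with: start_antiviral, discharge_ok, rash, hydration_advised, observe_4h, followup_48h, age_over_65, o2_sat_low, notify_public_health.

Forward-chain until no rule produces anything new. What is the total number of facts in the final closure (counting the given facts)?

Round 1: rule 3 [IF o2_sat_low and age_over_65 and hydration_advised THEN culture_positive]; rule 5 [IF notify_public_health and start_antiviral THEN admit]; rule 8 [IF age_over_65 THEN chest_pain]; rule 11 [IF notify_public_health THEN order_pcr]. Adds culture_positive, admit, chest_pain, order_pcr.
Round 2: rule 9 [IF admit and observe_4h and age_over_65 THEN order_xray]. Adds order_xray.
Round 3: rule 4 [IF order_xray and culture_positive and discharge_ok THEN isolate]. Adds isolate.
Round 4: rule 2 [IF culture_positive and isolate THEN rapid_test_pos]; rule 7 [IF isolate THEN sore_throat]. Adds rapid_test_pos, sore_throat.
Round 5: rule 10 [IF rapid_test_pos and admit THEN cough]. Adds cough.
Closure: {admit, age_over_65, chest_pain, cough, culture_positive, discharge_ok, followup_48h, hydration_advised, isolate, notify_public_health, o2_sat_low, observe_4h, order_pcr, order_xray, rapid_test_pos, rash, sore_throat, start_antiviral} — 18 facts.

18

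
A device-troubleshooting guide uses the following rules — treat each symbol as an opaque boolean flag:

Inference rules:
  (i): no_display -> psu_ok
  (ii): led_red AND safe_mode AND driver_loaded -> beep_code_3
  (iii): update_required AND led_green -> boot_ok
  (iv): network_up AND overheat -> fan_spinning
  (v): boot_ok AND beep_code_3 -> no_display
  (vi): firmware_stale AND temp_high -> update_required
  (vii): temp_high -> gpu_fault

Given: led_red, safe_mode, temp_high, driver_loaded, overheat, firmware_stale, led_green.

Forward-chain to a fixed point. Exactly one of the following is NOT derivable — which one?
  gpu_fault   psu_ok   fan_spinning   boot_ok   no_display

fan_spinning

Round 1 fires (ii), (vi), (vii), giving beep_code_3, update_required, gpu_fault.
Round 2 fires (iii), giving boot_ok.
Round 3 fires (v), giving no_display.
Round 4 fires (i), giving psu_ok.
Derived: boot_ok (round 2), no_display (round 3), psu_ok (round 4), gpu_fault (round 1). fan_spinning never appears in any round.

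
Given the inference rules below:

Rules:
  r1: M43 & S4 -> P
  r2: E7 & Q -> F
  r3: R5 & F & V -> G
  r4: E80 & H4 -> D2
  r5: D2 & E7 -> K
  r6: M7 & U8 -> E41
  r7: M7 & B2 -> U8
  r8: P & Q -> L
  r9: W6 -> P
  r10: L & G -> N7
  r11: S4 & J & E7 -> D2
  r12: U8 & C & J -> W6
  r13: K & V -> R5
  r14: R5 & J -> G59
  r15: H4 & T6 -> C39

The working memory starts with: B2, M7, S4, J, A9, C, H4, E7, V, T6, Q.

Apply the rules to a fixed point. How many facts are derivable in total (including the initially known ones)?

24

[1] r2 [E7 & Q -> F]; r7 [M7 & B2 -> U8]; r11 [S4 & J & E7 -> D2]; r15 [H4 & T6 -> C39]. ⇒ new: F, U8, D2, C39.
[2] r5 [D2 & E7 -> K]; r6 [M7 & U8 -> E41]; r12 [U8 & C & J -> W6]. ⇒ new: K, E41, W6.
[3] r9 [W6 -> P]; r13 [K & V -> R5]. ⇒ new: P, R5.
[4] r3 [R5 & F & V -> G]; r8 [P & Q -> L]; r14 [R5 & J -> G59]. ⇒ new: G, L, G59.
[5] r10 [L & G -> N7]. ⇒ new: N7.
Closure: {A9, B2, C, C39, D2, E41, E7, F, G, G59, H4, J, K, L, M7, N7, P, Q, R5, S4, T6, U8, V, W6} — 24 facts.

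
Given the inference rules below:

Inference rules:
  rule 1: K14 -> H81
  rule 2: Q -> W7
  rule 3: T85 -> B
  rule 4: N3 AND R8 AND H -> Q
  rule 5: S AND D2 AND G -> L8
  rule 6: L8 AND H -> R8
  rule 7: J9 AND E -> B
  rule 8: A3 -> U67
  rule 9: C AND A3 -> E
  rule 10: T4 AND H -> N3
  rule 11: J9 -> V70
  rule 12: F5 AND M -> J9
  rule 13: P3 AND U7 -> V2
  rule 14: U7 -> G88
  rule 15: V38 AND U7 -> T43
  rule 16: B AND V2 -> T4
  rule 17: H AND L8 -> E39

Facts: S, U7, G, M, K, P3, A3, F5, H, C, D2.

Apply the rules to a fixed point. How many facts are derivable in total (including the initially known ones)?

Round 1 — rule 5, rule 8, rule 9, rule 12, rule 13, rule 14, derive L8, U67, E, J9, V2, G88.
Round 2 — rule 6, rule 7, rule 11, rule 17, derive R8, B, V70, E39.
Round 3 — rule 16, derive T4.
Round 4 — rule 10, derive N3.
Round 5 — rule 4, derive Q.
Round 6 — rule 2, derive W7.
Closure: {A3, B, C, D2, E, E39, F5, G, G88, H, J9, K, L8, M, N3, P3, Q, R8, S, T4, U67, U7, V2, V70, W7} — 25 facts.

25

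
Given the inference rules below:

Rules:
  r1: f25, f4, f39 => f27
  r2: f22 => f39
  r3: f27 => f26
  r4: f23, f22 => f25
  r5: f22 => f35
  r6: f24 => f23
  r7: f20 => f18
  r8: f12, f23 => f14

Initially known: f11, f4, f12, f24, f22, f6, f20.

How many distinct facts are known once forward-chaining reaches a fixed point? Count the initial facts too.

15

[1] r2 [f22 => f39]; r5 [f22 => f35]; r6 [f24 => f23]; r7 [f20 => f18]. ⇒ new: f39, f35, f23, f18.
[2] r4 [f23, f22 => f25]; r8 [f12, f23 => f14]. ⇒ new: f25, f14.
[3] r1 [f25, f4, f39 => f27]. ⇒ new: f27.
[4] r3 [f27 => f26]. ⇒ new: f26.
Closure: {f11, f12, f14, f18, f20, f22, f23, f24, f25, f26, f27, f35, f39, f4, f6} — 15 facts.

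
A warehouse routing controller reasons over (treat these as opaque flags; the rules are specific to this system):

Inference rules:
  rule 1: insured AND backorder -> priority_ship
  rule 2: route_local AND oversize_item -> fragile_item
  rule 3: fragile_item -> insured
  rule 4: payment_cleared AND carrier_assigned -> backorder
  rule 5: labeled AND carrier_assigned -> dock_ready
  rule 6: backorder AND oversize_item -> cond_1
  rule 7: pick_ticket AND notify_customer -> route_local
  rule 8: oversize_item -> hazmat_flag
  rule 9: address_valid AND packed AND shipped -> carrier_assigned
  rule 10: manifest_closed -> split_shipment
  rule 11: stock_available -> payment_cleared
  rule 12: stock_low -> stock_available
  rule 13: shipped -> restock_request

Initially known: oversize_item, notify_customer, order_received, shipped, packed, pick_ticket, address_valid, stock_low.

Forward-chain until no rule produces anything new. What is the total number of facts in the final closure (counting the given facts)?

Round 1: rule 7 [pick_ticket AND notify_customer -> route_local]; rule 8 [oversize_item -> hazmat_flag]; rule 9 [address_valid AND packed AND shipped -> carrier_assigned]; rule 12 [stock_low -> stock_available]; rule 13 [shipped -> restock_request]. Adds route_local, hazmat_flag, carrier_assigned, stock_available, restock_request.
Round 2: rule 2 [route_local AND oversize_item -> fragile_item]; rule 11 [stock_available -> payment_cleared]. Adds fragile_item, payment_cleared.
Round 3: rule 3 [fragile_item -> insured]; rule 4 [payment_cleared AND carrier_assigned -> backorder]. Adds insured, backorder.
Round 4: rule 1 [insured AND backorder -> priority_ship]; rule 6 [backorder AND oversize_item -> cond_1]. Adds priority_ship, cond_1.
Closure: {address_valid, backorder, carrier_assigned, cond_1, fragile_item, hazmat_flag, insured, notify_customer, order_received, oversize_item, packed, payment_cleared, pick_ticket, priority_ship, restock_request, route_local, shipped, stock_available, stock_low} — 19 facts.

19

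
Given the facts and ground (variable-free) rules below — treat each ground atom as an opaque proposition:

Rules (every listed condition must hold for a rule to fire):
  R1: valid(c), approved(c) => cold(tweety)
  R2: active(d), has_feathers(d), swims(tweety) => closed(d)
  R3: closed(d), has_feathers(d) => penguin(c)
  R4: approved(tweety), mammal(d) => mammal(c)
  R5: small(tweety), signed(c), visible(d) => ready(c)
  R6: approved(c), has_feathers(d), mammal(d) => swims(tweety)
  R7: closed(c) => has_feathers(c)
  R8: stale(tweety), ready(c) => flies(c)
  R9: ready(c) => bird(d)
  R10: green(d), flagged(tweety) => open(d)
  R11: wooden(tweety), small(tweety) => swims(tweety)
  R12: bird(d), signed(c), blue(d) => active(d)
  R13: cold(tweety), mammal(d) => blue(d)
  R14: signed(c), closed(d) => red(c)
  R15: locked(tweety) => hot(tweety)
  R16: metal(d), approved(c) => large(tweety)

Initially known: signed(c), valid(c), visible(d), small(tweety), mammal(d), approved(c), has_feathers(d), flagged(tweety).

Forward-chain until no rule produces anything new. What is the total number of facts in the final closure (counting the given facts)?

17

Round 1 fires R1, R5, R6, giving cold(tweety), ready(c), swims(tweety).
Round 2 fires R9, R13, giving bird(d), blue(d).
Round 3 fires R12, giving active(d).
Round 4 fires R2, giving closed(d).
Round 5 fires R3, R14, giving penguin(c), red(c).
Closure: {active(d), approved(c), bird(d), blue(d), closed(d), cold(tweety), flagged(tweety), has_feathers(d), mammal(d), penguin(c), ready(c), red(c), signed(c), small(tweety), swims(tweety), valid(c), visible(d)} — 17 facts.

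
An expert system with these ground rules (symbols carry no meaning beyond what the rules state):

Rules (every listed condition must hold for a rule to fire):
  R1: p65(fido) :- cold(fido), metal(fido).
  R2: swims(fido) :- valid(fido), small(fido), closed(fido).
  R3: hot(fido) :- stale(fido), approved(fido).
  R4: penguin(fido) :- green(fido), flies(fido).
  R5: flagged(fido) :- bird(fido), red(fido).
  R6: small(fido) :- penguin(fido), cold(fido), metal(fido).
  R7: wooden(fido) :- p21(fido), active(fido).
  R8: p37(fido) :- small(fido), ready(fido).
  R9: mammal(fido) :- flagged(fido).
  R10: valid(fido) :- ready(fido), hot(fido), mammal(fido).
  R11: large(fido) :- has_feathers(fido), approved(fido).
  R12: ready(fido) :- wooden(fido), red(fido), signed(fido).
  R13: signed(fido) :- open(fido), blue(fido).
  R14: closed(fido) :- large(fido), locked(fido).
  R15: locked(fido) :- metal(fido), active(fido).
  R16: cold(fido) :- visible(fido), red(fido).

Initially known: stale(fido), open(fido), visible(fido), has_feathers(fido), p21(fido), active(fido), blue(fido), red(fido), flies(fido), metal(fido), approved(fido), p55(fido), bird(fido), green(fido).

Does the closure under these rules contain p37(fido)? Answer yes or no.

Round 1 — R3, R4, R5, R7, R11, R13, R15, R16, derive hot(fido), penguin(fido), flagged(fido), wooden(fido), large(fido), signed(fido), locked(fido), cold(fido).
Round 2 — R1, R6, R9, R12, R14, derive p65(fido), small(fido), mammal(fido), ready(fido), closed(fido).
Round 3 — R8, R10, derive p37(fido), valid(fido).
Round 4 — R2, derive swims(fido).
p37(fido) appears in round 3, so it is derivable.

yes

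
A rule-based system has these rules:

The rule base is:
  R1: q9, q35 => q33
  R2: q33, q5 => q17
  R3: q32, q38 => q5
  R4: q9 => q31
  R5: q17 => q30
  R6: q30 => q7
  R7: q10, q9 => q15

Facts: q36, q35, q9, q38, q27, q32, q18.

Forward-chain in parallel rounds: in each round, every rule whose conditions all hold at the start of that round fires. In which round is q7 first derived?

4

[1] R1 [q9, q35 => q33]; R3 [q32, q38 => q5]; R4 [q9 => q31]. ⇒ new: q33, q5, q31.
[2] R2 [q33, q5 => q17]. ⇒ new: q17.
[3] R5 [q17 => q30]. ⇒ new: q30.
[4] R6 [q30 => q7]. ⇒ new: q7.
q7 first appears in round 4.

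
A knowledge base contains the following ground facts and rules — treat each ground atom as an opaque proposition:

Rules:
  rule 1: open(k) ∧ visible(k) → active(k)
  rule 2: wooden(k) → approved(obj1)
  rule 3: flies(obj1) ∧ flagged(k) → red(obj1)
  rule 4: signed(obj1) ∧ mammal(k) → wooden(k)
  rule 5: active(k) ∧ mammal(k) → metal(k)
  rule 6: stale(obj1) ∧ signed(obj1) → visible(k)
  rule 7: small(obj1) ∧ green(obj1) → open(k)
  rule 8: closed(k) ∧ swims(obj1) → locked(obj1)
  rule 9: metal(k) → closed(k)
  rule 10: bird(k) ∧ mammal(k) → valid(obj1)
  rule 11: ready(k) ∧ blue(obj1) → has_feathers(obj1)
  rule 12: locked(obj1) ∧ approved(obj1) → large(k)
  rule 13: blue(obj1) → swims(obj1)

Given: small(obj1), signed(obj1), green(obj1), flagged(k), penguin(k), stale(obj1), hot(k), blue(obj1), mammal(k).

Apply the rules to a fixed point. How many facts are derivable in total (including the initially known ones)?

[1] rule 4 [signed(obj1) ∧ mammal(k) → wooden(k)]; rule 6 [stale(obj1) ∧ signed(obj1) → visible(k)]; rule 7 [small(obj1) ∧ green(obj1) → open(k)]; rule 13 [blue(obj1) → swims(obj1)]. ⇒ new: wooden(k), visible(k), open(k), swims(obj1).
[2] rule 1 [open(k) ∧ visible(k) → active(k)]; rule 2 [wooden(k) → approved(obj1)]. ⇒ new: active(k), approved(obj1).
[3] rule 5 [active(k) ∧ mammal(k) → metal(k)]. ⇒ new: metal(k).
[4] rule 9 [metal(k) → closed(k)]. ⇒ new: closed(k).
[5] rule 8 [closed(k) ∧ swims(obj1) → locked(obj1)]. ⇒ new: locked(obj1).
[6] rule 12 [locked(obj1) ∧ approved(obj1) → large(k)]. ⇒ new: large(k).
Closure: {active(k), approved(obj1), blue(obj1), closed(k), flagged(k), green(obj1), hot(k), large(k), locked(obj1), mammal(k), metal(k), open(k), penguin(k), signed(obj1), small(obj1), stale(obj1), swims(obj1), visible(k), wooden(k)} — 19 facts.

19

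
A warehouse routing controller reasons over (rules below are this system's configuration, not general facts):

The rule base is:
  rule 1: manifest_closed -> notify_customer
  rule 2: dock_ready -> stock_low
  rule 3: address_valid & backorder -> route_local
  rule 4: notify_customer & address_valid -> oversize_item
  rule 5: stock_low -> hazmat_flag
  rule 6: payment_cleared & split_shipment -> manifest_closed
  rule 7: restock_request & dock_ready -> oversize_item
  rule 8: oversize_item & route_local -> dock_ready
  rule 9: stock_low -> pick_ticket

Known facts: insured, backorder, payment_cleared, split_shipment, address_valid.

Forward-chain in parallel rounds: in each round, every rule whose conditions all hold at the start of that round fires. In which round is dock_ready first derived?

Round 1: rule 3 [address_valid & backorder -> route_local]; rule 6 [payment_cleared & split_shipment -> manifest_closed]. Adds route_local, manifest_closed.
Round 2: rule 1 [manifest_closed -> notify_customer]. Adds notify_customer.
Round 3: rule 4 [notify_customer & address_valid -> oversize_item]. Adds oversize_item.
Round 4: rule 8 [oversize_item & route_local -> dock_ready]. Adds dock_ready.
dock_ready first appears in round 4.

4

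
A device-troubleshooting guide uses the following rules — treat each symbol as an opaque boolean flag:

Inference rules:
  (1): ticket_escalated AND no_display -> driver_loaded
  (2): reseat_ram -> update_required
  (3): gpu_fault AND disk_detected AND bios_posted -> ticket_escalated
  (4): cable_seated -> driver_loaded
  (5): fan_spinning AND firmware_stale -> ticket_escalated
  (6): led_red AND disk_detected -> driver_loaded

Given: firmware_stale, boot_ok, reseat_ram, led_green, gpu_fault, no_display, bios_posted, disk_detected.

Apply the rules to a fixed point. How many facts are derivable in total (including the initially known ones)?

11

Round 1: (2) [reseat_ram -> update_required]; (3) [gpu_fault AND disk_detected AND bios_posted -> ticket_escalated]. New: update_required, ticket_escalated.
Round 2: (1) [ticket_escalated AND no_display -> driver_loaded]. New: driver_loaded.
Closure: {bios_posted, boot_ok, disk_detected, driver_loaded, firmware_stale, gpu_fault, led_green, no_display, reseat_ram, ticket_escalated, update_required} — 11 facts.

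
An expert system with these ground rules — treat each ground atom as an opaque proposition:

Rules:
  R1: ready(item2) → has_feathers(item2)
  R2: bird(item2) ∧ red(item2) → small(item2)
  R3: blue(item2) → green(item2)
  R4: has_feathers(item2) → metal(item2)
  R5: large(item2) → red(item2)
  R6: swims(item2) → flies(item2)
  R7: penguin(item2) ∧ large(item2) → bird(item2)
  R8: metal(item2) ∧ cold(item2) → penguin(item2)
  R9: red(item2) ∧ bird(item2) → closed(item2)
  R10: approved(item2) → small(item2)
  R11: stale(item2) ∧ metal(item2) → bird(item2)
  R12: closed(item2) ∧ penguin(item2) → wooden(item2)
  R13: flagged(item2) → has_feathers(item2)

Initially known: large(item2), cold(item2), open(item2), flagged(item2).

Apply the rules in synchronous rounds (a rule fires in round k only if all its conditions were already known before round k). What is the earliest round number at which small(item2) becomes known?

5

Round 1 — R5, R13, derive red(item2), has_feathers(item2).
Round 2 — R4, derive metal(item2).
Round 3 — R8, derive penguin(item2).
Round 4 — R7, derive bird(item2).
Round 5 — R2, R9, derive small(item2), closed(item2).
small(item2) first appears in round 5.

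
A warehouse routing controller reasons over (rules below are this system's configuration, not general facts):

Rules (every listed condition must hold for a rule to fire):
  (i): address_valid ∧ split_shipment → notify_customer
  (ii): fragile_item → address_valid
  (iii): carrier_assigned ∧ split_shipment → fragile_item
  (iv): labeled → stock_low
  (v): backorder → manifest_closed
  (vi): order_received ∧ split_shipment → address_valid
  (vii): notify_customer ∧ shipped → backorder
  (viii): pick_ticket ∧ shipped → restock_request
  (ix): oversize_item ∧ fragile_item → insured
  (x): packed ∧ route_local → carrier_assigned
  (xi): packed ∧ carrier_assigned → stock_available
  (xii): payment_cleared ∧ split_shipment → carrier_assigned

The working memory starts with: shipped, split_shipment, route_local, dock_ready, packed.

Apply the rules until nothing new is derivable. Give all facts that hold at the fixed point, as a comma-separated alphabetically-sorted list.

Round 1 — (x), derive carrier_assigned.
Round 2 — (iii), (xi), derive fragile_item, stock_available.
Round 3 — (ii), derive address_valid.
Round 4 — (i), derive notify_customer.
Round 5 — (vii), derive backorder.
Round 6 — (v), derive manifest_closed.

address_valid, backorder, carrier_assigned, dock_ready, fragile_item, manifest_closed, notify_customer, packed, route_local, shipped, split_shipment, stock_available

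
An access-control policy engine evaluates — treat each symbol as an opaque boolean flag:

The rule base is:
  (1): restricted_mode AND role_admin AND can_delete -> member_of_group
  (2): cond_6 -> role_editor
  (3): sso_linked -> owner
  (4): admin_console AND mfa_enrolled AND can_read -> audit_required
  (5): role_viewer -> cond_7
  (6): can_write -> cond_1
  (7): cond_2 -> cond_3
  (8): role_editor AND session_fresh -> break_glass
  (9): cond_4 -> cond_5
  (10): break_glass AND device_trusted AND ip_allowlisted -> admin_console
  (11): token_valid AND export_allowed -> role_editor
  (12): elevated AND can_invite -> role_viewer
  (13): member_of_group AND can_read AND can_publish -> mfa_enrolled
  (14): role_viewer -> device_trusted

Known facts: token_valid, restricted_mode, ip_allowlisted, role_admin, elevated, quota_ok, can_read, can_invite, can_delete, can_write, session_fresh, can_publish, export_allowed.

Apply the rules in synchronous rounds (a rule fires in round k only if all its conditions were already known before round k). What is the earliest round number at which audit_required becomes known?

4

Round 1 fires (1), (6), (11), (12), giving member_of_group, cond_1, role_editor, role_viewer.
Round 2 fires (5), (8), (13), (14), giving cond_7, break_glass, mfa_enrolled, device_trusted.
Round 3 fires (10), giving admin_console.
Round 4 fires (4), giving audit_required.
audit_required first appears in round 4.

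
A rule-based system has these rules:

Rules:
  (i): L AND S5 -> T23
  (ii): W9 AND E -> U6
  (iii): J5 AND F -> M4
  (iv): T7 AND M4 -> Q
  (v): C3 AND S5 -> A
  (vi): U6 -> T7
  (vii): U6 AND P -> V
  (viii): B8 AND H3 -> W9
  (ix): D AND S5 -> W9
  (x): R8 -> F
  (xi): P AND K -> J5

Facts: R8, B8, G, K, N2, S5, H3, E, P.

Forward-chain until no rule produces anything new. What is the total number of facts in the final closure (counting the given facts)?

17

Round 1 — (viii), (x), (xi), derive W9, F, J5.
Round 2 — (ii), (iii), derive U6, M4.
Round 3 — (vi), (vii), derive T7, V.
Round 4 — (iv), derive Q.
Closure: {B8, E, F, G, H3, J5, K, M4, N2, P, Q, R8, S5, T7, U6, V, W9} — 17 facts.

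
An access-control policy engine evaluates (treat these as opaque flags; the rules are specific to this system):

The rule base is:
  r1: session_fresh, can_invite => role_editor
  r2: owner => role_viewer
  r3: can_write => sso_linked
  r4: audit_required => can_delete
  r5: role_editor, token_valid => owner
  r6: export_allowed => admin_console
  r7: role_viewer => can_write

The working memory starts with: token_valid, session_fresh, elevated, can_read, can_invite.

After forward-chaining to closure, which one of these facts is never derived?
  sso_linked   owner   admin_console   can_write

Round 1: r1 [session_fresh, can_invite => role_editor]. Adds role_editor.
Round 2: r5 [role_editor, token_valid => owner]. Adds owner.
Round 3: r2 [owner => role_viewer]. Adds role_viewer.
Round 4: r7 [role_viewer => can_write]. Adds can_write.
Round 5: r3 [can_write => sso_linked]. Adds sso_linked.
Derived: sso_linked (round 5), can_write (round 4), owner (round 2). admin_console never appears in any round.

admin_console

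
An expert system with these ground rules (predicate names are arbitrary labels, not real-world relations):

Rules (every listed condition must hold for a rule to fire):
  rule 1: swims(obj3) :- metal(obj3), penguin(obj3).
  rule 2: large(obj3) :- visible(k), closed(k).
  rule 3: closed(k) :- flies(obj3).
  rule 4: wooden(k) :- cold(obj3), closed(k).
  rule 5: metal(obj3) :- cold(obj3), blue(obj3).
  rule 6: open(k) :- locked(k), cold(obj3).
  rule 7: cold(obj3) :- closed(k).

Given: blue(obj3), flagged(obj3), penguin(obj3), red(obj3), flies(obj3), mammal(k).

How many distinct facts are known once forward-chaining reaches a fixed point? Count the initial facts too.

11

Round 1: rule 3 [closed(k) :- flies(obj3).]. New: closed(k).
Round 2: rule 7 [cold(obj3) :- closed(k).]. New: cold(obj3).
Round 3: rule 4 [wooden(k) :- cold(obj3), closed(k).]; rule 5 [metal(obj3) :- cold(obj3), blue(obj3).]. New: wooden(k), metal(obj3).
Round 4: rule 1 [swims(obj3) :- metal(obj3), penguin(obj3).]. New: swims(obj3).
Closure: {blue(obj3), closed(k), cold(obj3), flagged(obj3), flies(obj3), mammal(k), metal(obj3), penguin(obj3), red(obj3), swims(obj3), wooden(k)} — 11 facts.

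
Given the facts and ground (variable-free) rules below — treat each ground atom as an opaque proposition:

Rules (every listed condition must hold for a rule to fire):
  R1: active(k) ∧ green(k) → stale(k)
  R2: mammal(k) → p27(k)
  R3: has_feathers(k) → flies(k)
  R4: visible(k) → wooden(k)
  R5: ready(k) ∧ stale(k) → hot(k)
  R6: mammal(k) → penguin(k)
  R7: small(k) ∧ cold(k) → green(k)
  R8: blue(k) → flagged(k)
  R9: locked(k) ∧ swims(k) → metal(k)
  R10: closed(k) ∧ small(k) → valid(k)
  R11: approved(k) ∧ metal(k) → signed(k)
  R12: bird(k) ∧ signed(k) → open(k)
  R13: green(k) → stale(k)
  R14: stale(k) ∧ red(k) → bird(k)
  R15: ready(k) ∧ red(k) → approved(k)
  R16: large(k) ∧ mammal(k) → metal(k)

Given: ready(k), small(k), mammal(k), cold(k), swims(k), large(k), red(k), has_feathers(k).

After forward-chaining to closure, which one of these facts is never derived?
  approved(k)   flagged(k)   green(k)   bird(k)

flagged(k)

Round 1 — R2, R3, R6, R7, R15, R16, derive p27(k), flies(k), penguin(k), green(k), approved(k), metal(k).
Round 2 — R11, R13, derive signed(k), stale(k).
Round 3 — R5, R14, derive hot(k), bird(k).
Round 4 — R12, derive open(k).
Derived: bird(k) (round 3), green(k) (round 1), approved(k) (round 1). flagged(k) never appears in any round.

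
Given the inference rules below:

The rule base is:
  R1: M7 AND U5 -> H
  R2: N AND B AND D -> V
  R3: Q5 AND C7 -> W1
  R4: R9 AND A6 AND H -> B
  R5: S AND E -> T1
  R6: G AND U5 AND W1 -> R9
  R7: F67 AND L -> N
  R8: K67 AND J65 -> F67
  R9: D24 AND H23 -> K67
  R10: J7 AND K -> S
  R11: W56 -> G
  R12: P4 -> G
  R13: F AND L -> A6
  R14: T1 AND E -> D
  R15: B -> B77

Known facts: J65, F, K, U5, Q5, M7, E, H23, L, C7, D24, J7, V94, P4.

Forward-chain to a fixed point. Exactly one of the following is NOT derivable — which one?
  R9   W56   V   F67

[1] R1 [M7 AND U5 -> H]; R3 [Q5 AND C7 -> W1]; R9 [D24 AND H23 -> K67]; R10 [J7 AND K -> S]; R12 [P4 -> G]; R13 [F AND L -> A6]. ⇒ new: H, W1, K67, S, G, A6.
[2] R5 [S AND E -> T1]; R6 [G AND U5 AND W1 -> R9]; R8 [K67 AND J65 -> F67]. ⇒ new: T1, R9, F67.
[3] R4 [R9 AND A6 AND H -> B]; R7 [F67 AND L -> N]; R14 [T1 AND E -> D]. ⇒ new: B, N, D.
[4] R2 [N AND B AND D -> V]; R15 [B -> B77]. ⇒ new: V, B77.
Derived: V (round 4), R9 (round 2), F67 (round 2). W56 never appears in any round.

W56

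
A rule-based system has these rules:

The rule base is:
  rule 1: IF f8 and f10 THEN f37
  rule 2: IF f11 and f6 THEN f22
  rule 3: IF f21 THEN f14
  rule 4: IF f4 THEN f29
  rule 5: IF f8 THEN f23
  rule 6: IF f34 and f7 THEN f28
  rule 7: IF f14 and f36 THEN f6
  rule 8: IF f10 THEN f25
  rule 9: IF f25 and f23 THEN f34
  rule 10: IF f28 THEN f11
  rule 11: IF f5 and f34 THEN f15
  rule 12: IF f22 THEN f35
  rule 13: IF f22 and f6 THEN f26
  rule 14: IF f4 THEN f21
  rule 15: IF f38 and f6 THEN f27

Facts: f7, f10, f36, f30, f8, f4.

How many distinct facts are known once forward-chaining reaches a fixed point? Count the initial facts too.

Round 1 fires rule 1, rule 4, rule 5, rule 8, rule 14, giving f37, f29, f23, f25, f21.
Round 2 fires rule 3, rule 9, giving f14, f34.
Round 3 fires rule 6, rule 7, giving f28, f6.
Round 4 fires rule 10, giving f11.
Round 5 fires rule 2, giving f22.
Round 6 fires rule 12, rule 13, giving f35, f26.
Closure: {f10, f11, f14, f21, f22, f23, f25, f26, f28, f29, f30, f34, f35, f36, f37, f4, f6, f7, f8} — 19 facts.

19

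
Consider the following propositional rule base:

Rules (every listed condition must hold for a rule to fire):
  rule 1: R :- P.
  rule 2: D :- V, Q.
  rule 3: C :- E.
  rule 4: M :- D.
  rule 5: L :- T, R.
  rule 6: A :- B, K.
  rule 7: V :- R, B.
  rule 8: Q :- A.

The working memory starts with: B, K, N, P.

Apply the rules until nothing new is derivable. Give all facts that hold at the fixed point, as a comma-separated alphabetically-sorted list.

[1] rule 1 [R :- P.]; rule 6 [A :- B, K.]. ⇒ new: R, A.
[2] rule 7 [V :- R, B.]; rule 8 [Q :- A.]. ⇒ new: V, Q.
[3] rule 2 [D :- V, Q.]. ⇒ new: D.
[4] rule 4 [M :- D.]. ⇒ new: M.

A, B, D, K, M, N, P, Q, R, V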